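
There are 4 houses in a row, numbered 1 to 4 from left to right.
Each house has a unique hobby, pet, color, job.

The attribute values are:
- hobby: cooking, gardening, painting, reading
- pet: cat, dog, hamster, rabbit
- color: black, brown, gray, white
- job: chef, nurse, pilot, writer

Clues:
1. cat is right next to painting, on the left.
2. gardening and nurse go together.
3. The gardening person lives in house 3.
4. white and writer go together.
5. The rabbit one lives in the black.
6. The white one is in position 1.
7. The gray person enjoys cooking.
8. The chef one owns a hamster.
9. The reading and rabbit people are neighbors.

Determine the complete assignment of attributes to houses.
Solution:

House | Hobby | Pet | Color | Job
---------------------------------
  1   | reading | cat | white | writer
  2   | painting | rabbit | black | pilot
  3   | gardening | dog | brown | nurse
  4   | cooking | hamster | gray | chef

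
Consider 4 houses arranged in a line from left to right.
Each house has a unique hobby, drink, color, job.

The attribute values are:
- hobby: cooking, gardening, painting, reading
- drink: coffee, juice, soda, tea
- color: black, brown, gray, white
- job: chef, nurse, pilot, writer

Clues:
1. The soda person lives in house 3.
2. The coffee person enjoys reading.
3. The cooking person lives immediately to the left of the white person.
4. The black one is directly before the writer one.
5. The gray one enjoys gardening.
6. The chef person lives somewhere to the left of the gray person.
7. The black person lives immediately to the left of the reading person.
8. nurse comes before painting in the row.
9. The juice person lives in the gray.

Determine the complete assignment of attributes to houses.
Solution:

House | Hobby | Drink | Color | Job
-----------------------------------
  1   | cooking | tea | black | nurse
  2   | reading | coffee | white | writer
  3   | painting | soda | brown | chef
  4   | gardening | juice | gray | pilot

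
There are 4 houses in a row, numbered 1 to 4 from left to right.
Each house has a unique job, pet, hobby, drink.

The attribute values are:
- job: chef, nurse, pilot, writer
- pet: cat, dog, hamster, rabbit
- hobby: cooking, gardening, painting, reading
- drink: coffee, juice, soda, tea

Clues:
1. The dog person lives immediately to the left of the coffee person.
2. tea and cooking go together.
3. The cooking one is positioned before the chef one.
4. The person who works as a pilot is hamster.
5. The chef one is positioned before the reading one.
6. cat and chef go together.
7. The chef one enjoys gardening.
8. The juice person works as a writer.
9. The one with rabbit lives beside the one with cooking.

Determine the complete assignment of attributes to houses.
Solution:

House | Job | Pet | Hobby | Drink
---------------------------------
  1   | writer | rabbit | painting | juice
  2   | nurse | dog | cooking | tea
  3   | chef | cat | gardening | coffee
  4   | pilot | hamster | reading | soda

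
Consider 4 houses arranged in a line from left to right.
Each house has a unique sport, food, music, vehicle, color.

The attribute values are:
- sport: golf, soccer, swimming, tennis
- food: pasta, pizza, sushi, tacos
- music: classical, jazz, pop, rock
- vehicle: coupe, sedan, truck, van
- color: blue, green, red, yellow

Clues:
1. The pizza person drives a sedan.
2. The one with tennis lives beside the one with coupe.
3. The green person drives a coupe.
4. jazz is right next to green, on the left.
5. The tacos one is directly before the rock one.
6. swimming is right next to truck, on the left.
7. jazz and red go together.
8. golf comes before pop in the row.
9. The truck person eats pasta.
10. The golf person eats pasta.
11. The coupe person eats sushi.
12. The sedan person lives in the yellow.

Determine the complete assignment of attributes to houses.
Solution:

House | Sport | Food | Music | Vehicle | Color
----------------------------------------------
  1   | tennis | tacos | jazz | van | red
  2   | swimming | sushi | rock | coupe | green
  3   | golf | pasta | classical | truck | blue
  4   | soccer | pizza | pop | sedan | yellow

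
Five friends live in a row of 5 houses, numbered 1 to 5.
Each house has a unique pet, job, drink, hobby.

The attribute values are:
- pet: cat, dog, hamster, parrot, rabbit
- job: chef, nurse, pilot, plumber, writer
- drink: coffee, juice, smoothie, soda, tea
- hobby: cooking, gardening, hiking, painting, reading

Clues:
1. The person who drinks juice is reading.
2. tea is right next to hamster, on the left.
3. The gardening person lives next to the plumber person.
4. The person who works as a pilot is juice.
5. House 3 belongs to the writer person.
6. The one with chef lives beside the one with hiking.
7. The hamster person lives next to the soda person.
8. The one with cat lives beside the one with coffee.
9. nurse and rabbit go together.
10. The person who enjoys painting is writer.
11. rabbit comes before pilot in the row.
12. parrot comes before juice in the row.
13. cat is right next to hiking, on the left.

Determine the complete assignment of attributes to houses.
Solution:

House | Pet | Job | Drink | Hobby
---------------------------------
  1   | cat | chef | tea | gardening
  2   | hamster | plumber | coffee | hiking
  3   | parrot | writer | soda | painting
  4   | rabbit | nurse | smoothie | cooking
  5   | dog | pilot | juice | reading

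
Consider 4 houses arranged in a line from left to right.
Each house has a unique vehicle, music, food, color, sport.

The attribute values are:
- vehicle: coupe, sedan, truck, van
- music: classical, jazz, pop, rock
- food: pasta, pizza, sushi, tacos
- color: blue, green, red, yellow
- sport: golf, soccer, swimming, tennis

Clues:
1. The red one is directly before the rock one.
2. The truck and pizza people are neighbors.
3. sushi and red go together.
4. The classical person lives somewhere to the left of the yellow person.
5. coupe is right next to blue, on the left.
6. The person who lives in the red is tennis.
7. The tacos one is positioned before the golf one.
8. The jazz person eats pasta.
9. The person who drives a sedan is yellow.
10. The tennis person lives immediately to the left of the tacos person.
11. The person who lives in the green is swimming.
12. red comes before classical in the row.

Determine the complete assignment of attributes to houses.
Solution:

House | Vehicle | Music | Food | Color | Sport
----------------------------------------------
  1   | coupe | pop | sushi | red | tennis
  2   | truck | rock | tacos | blue | soccer
  3   | van | classical | pizza | green | swimming
  4   | sedan | jazz | pasta | yellow | golf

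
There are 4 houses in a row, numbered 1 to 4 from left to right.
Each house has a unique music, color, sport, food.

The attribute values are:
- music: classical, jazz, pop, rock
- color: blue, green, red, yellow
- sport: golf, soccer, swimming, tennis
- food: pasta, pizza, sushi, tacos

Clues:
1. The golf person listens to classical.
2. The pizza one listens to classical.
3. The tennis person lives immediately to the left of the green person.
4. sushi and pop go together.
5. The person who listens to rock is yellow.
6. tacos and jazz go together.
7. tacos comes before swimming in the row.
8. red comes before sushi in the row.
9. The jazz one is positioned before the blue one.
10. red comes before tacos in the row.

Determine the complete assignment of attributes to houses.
Solution:

House | Music | Color | Sport | Food
------------------------------------
  1   | classical | red | golf | pizza
  2   | rock | yellow | tennis | pasta
  3   | jazz | green | soccer | tacos
  4   | pop | blue | swimming | sushi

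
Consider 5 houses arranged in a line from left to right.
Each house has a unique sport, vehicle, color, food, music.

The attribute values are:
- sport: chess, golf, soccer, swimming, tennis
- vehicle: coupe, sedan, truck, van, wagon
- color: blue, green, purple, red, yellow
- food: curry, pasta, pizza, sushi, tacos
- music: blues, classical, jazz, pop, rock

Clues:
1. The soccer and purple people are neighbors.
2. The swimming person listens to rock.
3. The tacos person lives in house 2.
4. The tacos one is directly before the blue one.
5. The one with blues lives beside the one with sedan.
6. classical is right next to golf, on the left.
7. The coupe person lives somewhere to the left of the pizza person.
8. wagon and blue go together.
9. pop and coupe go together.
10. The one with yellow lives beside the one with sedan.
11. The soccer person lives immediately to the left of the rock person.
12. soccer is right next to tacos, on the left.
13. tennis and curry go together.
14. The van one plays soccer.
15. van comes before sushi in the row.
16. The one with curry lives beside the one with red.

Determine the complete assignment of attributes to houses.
Solution:

House | Sport | Vehicle | Color | Food | Music
----------------------------------------------
  1   | soccer | van | yellow | pasta | blues
  2   | swimming | sedan | purple | tacos | rock
  3   | tennis | wagon | blue | curry | classical
  4   | golf | coupe | red | sushi | pop
  5   | chess | truck | green | pizza | jazz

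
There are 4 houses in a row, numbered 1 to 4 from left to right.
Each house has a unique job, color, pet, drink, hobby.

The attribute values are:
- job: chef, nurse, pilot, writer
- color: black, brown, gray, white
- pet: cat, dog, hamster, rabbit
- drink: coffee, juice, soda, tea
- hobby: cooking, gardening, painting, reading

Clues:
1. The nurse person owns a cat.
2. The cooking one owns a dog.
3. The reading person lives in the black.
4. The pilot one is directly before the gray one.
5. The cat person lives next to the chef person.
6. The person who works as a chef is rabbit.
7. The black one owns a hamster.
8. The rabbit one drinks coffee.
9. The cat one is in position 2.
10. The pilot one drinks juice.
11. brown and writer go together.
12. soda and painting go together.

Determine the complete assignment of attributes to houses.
Solution:

House | Job | Color | Pet | Drink | Hobby
-----------------------------------------
  1   | pilot | black | hamster | juice | reading
  2   | nurse | gray | cat | soda | painting
  3   | chef | white | rabbit | coffee | gardening
  4   | writer | brown | dog | tea | cooking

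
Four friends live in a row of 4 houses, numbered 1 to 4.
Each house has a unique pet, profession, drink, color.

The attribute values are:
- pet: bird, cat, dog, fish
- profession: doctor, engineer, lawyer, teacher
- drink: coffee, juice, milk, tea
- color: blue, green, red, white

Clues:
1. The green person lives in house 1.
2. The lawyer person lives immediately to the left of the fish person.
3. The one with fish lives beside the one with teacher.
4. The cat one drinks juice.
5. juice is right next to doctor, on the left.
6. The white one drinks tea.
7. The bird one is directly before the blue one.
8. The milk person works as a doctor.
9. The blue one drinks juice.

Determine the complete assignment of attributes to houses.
Solution:

House | Pet | Profession | Drink | Color
----------------------------------------
  1   | bird | engineer | coffee | green
  2   | cat | lawyer | juice | blue
  3   | fish | doctor | milk | red
  4   | dog | teacher | tea | white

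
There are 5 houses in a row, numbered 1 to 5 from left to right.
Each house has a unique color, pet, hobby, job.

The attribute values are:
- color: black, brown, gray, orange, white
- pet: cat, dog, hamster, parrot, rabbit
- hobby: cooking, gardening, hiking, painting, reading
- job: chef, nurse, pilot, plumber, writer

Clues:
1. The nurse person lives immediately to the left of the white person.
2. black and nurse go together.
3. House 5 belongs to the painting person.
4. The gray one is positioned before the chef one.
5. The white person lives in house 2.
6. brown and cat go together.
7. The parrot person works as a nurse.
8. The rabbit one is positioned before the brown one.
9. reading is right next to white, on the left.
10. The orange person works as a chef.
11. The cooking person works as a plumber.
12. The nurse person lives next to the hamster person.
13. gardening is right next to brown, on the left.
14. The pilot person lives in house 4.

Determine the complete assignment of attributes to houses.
Solution:

House | Color | Pet | Hobby | Job
---------------------------------
  1   | black | parrot | reading | nurse
  2   | white | hamster | cooking | plumber
  3   | gray | rabbit | gardening | writer
  4   | brown | cat | hiking | pilot
  5   | orange | dog | painting | chef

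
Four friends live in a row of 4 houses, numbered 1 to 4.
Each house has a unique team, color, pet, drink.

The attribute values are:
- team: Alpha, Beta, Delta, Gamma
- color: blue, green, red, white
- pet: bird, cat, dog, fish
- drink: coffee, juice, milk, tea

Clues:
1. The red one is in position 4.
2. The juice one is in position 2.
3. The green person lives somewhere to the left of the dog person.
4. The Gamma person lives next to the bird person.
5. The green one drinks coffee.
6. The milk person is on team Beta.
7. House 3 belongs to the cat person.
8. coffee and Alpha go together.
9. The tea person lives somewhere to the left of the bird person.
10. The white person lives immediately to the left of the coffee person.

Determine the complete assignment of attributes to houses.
Solution:

House | Team | Color | Pet | Drink
----------------------------------
  1   | Gamma | blue | fish | tea
  2   | Delta | white | bird | juice
  3   | Alpha | green | cat | coffee
  4   | Beta | red | dog | milk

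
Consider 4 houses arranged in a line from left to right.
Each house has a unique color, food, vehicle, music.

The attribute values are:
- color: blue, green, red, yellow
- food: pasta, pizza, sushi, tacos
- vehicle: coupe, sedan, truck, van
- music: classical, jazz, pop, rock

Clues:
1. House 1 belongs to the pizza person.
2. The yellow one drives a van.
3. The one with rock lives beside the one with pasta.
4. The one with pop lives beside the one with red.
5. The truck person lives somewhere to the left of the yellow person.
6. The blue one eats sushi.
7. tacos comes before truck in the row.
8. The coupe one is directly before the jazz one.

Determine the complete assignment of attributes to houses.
Solution:

House | Color | Food | Vehicle | Music
--------------------------------------
  1   | green | pizza | coupe | pop
  2   | red | tacos | sedan | jazz
  3   | blue | sushi | truck | rock
  4   | yellow | pasta | van | classical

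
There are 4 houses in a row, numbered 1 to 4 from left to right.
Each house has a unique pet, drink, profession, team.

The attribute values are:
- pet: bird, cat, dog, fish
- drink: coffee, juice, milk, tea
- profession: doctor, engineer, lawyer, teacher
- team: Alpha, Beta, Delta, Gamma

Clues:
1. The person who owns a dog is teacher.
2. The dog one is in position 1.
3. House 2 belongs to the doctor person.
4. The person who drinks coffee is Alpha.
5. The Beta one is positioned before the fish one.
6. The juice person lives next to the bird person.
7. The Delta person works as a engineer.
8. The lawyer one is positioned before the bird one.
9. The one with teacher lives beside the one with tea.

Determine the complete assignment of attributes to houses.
Solution:

House | Pet | Drink | Profession | Team
---------------------------------------
  1   | dog | coffee | teacher | Alpha
  2   | cat | tea | doctor | Beta
  3   | fish | juice | lawyer | Gamma
  4   | bird | milk | engineer | Delta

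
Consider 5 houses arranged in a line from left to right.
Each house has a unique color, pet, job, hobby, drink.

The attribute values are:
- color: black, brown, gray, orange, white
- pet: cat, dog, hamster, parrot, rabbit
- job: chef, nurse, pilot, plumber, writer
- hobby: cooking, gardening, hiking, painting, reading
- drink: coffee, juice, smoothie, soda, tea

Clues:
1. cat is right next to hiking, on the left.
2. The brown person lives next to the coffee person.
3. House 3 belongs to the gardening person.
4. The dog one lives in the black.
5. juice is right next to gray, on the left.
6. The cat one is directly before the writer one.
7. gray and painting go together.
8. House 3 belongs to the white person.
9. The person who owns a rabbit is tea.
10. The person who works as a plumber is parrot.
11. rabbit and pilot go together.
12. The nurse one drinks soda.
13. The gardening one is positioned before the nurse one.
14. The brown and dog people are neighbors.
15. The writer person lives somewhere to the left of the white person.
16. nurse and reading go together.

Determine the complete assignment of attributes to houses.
Solution:

House | Color | Pet | Job | Hobby | Drink
-----------------------------------------
  1   | brown | cat | chef | cooking | smoothie
  2   | black | dog | writer | hiking | coffee
  3   | white | parrot | plumber | gardening | juice
  4   | gray | rabbit | pilot | painting | tea
  5   | orange | hamster | nurse | reading | soda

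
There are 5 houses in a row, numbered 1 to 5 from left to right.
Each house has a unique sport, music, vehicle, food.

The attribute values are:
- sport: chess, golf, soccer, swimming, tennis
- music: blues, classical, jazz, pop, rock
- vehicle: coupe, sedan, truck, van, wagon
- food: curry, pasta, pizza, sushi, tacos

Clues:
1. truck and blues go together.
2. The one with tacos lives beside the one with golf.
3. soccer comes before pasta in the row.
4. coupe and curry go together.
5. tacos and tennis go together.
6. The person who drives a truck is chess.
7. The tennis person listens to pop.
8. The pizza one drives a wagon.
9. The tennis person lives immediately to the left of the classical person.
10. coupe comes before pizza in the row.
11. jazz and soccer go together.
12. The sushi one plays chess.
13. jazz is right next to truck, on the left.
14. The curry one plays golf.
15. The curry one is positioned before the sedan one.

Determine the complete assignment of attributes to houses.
Solution:

House | Sport | Music | Vehicle | Food
--------------------------------------
  1   | tennis | pop | van | tacos
  2   | golf | classical | coupe | curry
  3   | soccer | jazz | wagon | pizza
  4   | chess | blues | truck | sushi
  5   | swimming | rock | sedan | pasta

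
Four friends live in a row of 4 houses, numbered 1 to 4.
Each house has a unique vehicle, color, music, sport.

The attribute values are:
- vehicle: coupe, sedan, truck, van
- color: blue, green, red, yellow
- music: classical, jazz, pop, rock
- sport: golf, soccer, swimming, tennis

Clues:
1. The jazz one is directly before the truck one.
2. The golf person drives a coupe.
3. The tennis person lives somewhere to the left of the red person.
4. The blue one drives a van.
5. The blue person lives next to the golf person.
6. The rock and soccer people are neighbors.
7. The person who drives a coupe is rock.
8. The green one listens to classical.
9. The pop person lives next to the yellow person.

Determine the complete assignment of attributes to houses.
Solution:

House | Vehicle | Color | Music | Sport
---------------------------------------
  1   | van | blue | pop | tennis
  2   | coupe | yellow | rock | golf
  3   | sedan | red | jazz | soccer
  4   | truck | green | classical | swimming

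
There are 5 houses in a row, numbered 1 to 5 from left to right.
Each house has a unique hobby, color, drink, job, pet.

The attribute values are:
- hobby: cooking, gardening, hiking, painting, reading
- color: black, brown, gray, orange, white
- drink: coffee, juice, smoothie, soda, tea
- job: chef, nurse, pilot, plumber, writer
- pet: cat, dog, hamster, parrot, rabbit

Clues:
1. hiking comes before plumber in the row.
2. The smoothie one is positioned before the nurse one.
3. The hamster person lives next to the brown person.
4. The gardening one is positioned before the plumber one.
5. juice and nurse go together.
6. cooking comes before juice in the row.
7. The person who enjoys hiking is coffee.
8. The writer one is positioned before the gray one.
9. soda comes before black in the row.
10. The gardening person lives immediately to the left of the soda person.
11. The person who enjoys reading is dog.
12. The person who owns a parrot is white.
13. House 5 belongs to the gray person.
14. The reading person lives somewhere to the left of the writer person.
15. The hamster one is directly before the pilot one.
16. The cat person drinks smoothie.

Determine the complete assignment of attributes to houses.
Solution:

House | Hobby | Color | Drink | Job | Pet
-----------------------------------------
  1   | gardening | orange | tea | chef | hamster
  2   | reading | brown | soda | pilot | dog
  3   | hiking | white | coffee | writer | parrot
  4   | cooking | black | smoothie | plumber | cat
  5   | painting | gray | juice | nurse | rabbit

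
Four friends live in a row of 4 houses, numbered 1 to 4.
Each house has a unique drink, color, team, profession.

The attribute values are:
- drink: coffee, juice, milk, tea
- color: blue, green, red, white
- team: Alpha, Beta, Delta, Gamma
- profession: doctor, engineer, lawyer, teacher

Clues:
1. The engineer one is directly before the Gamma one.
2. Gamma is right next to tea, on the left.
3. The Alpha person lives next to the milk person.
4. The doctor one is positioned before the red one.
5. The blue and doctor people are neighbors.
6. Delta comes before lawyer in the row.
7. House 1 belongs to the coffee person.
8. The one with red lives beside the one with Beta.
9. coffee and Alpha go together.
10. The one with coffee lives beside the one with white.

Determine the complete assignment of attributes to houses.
Solution:

House | Drink | Color | Team | Profession
-----------------------------------------
  1   | coffee | blue | Alpha | engineer
  2   | milk | white | Gamma | doctor
  3   | tea | red | Delta | teacher
  4   | juice | green | Beta | lawyer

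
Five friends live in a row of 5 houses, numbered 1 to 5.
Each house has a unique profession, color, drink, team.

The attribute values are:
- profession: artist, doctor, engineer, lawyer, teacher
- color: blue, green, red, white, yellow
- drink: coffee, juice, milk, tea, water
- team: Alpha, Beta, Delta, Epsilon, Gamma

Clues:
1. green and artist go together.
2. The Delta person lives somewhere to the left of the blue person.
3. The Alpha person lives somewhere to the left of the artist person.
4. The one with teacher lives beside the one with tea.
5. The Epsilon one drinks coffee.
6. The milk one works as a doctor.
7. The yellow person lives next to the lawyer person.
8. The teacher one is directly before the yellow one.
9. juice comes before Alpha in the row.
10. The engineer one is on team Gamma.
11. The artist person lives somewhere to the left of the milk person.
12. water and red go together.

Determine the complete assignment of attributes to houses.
Solution:

House | Profession | Color | Drink | Team
-----------------------------------------
  1   | teacher | white | juice | Delta
  2   | engineer | yellow | tea | Gamma
  3   | lawyer | red | water | Alpha
  4   | artist | green | coffee | Epsilon
  5   | doctor | blue | milk | Beta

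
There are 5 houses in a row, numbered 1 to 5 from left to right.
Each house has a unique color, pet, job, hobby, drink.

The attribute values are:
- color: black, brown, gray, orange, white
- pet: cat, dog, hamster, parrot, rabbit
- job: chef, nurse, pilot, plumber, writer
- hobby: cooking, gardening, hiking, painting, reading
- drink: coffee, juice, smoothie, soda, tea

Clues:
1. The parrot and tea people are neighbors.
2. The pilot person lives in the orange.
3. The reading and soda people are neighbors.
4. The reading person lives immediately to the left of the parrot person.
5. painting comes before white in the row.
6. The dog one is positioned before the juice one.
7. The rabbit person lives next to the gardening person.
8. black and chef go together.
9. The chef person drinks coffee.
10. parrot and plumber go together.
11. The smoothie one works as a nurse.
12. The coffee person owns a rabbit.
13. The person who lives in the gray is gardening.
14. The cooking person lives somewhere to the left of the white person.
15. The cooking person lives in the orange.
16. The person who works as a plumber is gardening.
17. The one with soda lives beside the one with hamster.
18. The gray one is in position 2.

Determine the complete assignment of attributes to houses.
Solution:

House | Color | Pet | Job | Hobby | Drink
-----------------------------------------
  1   | black | rabbit | chef | reading | coffee
  2   | gray | parrot | plumber | gardening | soda
  3   | orange | hamster | pilot | cooking | tea
  4   | brown | dog | nurse | painting | smoothie
  5   | white | cat | writer | hiking | juice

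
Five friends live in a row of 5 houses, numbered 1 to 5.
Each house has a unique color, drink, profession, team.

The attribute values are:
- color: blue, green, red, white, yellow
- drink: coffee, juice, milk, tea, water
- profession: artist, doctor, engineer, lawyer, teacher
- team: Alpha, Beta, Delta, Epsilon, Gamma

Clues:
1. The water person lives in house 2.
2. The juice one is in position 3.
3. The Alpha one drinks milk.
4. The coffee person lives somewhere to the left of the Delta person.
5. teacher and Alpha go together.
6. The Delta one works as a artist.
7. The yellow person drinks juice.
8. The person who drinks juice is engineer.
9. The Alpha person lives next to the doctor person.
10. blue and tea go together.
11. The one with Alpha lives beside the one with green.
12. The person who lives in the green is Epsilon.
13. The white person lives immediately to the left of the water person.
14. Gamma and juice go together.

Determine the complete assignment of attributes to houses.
Solution:

House | Color | Drink | Profession | Team
-----------------------------------------
  1   | white | milk | teacher | Alpha
  2   | green | water | doctor | Epsilon
  3   | yellow | juice | engineer | Gamma
  4   | red | coffee | lawyer | Beta
  5   | blue | tea | artist | Delta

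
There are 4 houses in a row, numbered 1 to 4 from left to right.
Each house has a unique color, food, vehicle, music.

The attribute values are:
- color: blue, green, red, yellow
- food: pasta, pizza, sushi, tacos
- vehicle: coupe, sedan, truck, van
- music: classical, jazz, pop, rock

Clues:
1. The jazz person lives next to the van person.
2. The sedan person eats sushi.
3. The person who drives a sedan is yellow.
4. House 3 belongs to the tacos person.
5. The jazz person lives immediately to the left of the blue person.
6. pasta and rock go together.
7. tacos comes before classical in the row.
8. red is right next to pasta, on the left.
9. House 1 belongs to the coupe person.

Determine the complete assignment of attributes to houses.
Solution:

House | Color | Food | Vehicle | Music
--------------------------------------
  1   | red | pizza | coupe | jazz
  2   | blue | pasta | van | rock
  3   | green | tacos | truck | pop
  4   | yellow | sushi | sedan | classical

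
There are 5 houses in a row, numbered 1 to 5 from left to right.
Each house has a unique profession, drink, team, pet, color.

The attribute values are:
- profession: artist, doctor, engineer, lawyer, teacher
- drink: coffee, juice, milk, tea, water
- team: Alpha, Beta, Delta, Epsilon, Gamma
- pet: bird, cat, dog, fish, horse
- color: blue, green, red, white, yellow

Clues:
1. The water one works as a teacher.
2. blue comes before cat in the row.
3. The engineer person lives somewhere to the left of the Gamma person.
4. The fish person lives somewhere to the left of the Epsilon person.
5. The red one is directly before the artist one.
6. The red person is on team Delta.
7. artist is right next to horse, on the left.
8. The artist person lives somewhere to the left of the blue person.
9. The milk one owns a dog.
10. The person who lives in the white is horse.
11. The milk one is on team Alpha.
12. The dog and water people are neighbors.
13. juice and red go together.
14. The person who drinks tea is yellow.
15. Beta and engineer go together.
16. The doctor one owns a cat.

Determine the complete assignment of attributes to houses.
Solution:

House | Profession | Drink | Team | Pet | Color
-----------------------------------------------
  1   | lawyer | juice | Delta | fish | red
  2   | artist | milk | Alpha | dog | green
  3   | teacher | water | Epsilon | horse | white
  4   | engineer | coffee | Beta | bird | blue
  5   | doctor | tea | Gamma | cat | yellow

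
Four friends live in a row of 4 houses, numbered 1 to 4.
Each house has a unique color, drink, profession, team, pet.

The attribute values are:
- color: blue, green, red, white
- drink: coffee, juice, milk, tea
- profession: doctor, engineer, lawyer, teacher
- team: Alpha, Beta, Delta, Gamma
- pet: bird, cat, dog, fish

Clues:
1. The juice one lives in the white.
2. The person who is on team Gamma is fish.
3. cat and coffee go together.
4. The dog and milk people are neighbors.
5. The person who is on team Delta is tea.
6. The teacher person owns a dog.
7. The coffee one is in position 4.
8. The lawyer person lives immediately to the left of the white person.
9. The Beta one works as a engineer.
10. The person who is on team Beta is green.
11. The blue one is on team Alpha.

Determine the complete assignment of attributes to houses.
Solution:

House | Color | Drink | Profession | Team | Pet
-----------------------------------------------
  1   | red | tea | teacher | Delta | dog
  2   | blue | milk | lawyer | Alpha | bird
  3   | white | juice | doctor | Gamma | fish
  4   | green | coffee | engineer | Beta | cat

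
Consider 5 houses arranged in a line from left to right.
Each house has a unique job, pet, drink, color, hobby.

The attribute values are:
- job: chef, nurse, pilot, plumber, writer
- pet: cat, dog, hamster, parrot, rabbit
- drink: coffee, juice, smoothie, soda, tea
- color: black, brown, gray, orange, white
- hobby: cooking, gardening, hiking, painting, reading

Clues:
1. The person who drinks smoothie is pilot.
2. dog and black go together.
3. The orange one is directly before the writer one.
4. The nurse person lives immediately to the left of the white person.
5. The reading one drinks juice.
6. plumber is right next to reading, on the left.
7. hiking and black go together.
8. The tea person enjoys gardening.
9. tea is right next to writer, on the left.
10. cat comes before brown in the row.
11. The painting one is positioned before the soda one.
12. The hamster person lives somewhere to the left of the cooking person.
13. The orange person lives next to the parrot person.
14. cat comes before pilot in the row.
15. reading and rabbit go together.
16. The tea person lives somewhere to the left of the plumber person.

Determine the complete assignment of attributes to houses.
Solution:

House | Job | Pet | Drink | Color | Hobby
-----------------------------------------
  1   | nurse | hamster | tea | orange | gardening
  2   | writer | parrot | coffee | white | painting
  3   | plumber | cat | soda | gray | cooking
  4   | chef | rabbit | juice | brown | reading
  5   | pilot | dog | smoothie | black | hiking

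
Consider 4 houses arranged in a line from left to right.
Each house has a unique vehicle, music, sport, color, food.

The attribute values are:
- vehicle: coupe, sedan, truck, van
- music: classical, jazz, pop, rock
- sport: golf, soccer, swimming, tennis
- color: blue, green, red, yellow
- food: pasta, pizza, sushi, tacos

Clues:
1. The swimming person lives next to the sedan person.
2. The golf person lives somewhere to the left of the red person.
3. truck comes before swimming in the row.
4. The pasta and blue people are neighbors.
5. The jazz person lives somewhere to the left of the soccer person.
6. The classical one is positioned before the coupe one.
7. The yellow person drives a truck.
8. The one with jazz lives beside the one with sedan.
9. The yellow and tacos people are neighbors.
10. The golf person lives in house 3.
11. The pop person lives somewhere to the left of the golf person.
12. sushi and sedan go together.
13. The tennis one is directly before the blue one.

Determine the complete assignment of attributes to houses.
Solution:

House | Vehicle | Music | Sport | Color | Food
----------------------------------------------
  1   | truck | pop | tennis | yellow | pasta
  2   | van | jazz | swimming | blue | tacos
  3   | sedan | classical | golf | green | sushi
  4   | coupe | rock | soccer | red | pizza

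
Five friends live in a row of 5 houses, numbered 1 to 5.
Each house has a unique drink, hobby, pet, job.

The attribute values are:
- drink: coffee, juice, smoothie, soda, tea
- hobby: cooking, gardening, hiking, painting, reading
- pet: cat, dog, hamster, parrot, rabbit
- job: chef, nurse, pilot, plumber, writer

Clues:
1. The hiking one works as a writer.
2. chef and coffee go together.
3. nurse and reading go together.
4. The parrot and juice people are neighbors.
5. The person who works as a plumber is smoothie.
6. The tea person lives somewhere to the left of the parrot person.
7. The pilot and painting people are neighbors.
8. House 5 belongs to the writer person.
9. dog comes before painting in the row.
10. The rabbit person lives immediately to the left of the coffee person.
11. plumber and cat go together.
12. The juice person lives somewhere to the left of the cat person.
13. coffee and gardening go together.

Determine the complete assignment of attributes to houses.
Solution:

House | Drink | Hobby | Pet | Job
---------------------------------
  1   | tea | reading | rabbit | nurse
  2   | coffee | gardening | parrot | chef
  3   | juice | cooking | dog | pilot
  4   | smoothie | painting | cat | plumber
  5   | soda | hiking | hamster | writer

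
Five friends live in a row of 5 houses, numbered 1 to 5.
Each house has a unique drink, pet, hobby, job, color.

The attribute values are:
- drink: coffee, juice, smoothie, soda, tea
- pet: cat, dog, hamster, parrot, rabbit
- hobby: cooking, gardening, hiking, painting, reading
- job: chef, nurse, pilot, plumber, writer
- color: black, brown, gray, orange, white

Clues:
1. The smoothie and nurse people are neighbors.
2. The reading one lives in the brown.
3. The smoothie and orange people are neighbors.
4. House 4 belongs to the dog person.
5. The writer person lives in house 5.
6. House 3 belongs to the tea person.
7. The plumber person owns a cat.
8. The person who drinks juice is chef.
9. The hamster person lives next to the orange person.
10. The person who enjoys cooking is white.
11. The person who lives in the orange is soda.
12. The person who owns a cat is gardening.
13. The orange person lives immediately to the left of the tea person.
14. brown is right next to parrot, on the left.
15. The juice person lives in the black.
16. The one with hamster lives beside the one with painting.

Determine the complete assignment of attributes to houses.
Solution:

House | Drink | Pet | Hobby | Job | Color
-----------------------------------------
  1   | smoothie | hamster | reading | pilot | brown
  2   | soda | parrot | painting | nurse | orange
  3   | tea | cat | gardening | plumber | gray
  4   | juice | dog | hiking | chef | black
  5   | coffee | rabbit | cooking | writer | white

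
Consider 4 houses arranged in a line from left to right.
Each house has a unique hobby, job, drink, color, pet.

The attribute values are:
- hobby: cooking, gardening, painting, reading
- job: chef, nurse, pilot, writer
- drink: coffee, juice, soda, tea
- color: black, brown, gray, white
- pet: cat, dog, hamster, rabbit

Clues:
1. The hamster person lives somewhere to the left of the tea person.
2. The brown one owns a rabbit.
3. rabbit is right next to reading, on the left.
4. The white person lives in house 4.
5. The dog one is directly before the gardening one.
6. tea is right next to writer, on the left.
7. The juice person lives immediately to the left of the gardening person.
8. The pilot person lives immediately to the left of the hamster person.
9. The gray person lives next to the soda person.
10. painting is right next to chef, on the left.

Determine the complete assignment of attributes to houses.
Solution:

House | Hobby | Job | Drink | Color | Pet
-----------------------------------------
  1   | painting | pilot | juice | gray | dog
  2   | gardening | chef | soda | black | hamster
  3   | cooking | nurse | tea | brown | rabbit
  4   | reading | writer | coffee | white | cat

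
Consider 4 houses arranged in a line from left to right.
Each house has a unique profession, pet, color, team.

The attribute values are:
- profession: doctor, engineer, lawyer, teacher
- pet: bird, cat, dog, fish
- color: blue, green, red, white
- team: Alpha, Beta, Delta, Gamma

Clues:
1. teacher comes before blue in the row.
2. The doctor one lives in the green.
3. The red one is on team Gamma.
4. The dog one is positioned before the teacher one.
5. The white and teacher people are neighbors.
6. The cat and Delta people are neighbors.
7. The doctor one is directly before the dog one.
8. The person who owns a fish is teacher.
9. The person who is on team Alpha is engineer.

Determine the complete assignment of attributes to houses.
Solution:

House | Profession | Pet | Color | Team
---------------------------------------
  1   | doctor | cat | green | Beta
  2   | lawyer | dog | white | Delta
  3   | teacher | fish | red | Gamma
  4   | engineer | bird | blue | Alpha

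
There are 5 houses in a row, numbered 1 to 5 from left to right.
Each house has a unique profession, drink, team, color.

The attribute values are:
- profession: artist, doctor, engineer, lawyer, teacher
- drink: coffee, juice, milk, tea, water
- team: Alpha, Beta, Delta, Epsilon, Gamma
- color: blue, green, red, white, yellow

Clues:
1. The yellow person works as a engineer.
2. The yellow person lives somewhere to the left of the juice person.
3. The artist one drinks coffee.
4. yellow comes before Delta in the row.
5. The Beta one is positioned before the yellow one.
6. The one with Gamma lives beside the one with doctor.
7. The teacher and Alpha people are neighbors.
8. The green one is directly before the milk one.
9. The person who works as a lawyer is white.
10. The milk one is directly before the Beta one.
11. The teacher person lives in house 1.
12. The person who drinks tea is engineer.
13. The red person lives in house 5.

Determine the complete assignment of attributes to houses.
Solution:

House | Profession | Drink | Team | Color
-----------------------------------------
  1   | teacher | water | Epsilon | green
  2   | lawyer | milk | Alpha | white
  3   | artist | coffee | Beta | blue
  4   | engineer | tea | Gamma | yellow
  5   | doctor | juice | Delta | red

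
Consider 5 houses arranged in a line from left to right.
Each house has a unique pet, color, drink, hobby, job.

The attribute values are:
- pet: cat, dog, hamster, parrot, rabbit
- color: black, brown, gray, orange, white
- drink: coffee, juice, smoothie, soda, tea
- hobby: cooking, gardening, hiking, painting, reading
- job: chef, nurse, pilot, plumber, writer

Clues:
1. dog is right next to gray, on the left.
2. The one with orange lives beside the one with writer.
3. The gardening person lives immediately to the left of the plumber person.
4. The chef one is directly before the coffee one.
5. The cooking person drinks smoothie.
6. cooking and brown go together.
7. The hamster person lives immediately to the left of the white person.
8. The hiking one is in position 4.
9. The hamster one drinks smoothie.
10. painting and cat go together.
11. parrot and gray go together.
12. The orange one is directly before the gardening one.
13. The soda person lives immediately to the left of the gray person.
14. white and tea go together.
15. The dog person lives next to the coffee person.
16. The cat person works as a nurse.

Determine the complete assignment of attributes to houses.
Solution:

House | Pet | Color | Drink | Hobby | Job
-----------------------------------------
  1   | dog | orange | soda | reading | chef
  2   | parrot | gray | coffee | gardening | writer
  3   | hamster | brown | smoothie | cooking | plumber
  4   | rabbit | white | tea | hiking | pilot
  5   | cat | black | juice | painting | nurse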